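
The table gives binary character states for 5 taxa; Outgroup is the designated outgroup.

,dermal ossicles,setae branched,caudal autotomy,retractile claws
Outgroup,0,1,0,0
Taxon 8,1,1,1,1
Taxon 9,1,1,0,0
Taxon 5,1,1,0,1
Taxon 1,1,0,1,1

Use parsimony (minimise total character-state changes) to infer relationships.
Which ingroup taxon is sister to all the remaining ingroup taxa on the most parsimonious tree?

Character polarity is set by the outgroup: the derived state is whichever differs from the outgroup's state, so for setae branched the derived state is '0', and for the remaining characters it is '1'.
dermal ossicles (derived state '1') is shared by all ingroup taxa — unites the whole ingroup.
setae branched: derived state '0' in Taxon 1 only — an autapomorphy, so it tells us nothing about relationships among taxa.
Only Taxon 1 and Taxon 8 show the derived state '1' for caudal autotomy, supporting them as a clade.
Only Taxon 1, Taxon 5, and Taxon 8 show the derived state '1' for retractile claws, supporting them as a clade.
Most parsimonious ingroup topology: (((Taxon 8,Taxon 1),Taxon 5),Taxon 9).
Taxon 9 is sister to the clade containing all other ingroup taxa, so it is the earliest-diverging (most basal) ingroup lineage.

Taxon 9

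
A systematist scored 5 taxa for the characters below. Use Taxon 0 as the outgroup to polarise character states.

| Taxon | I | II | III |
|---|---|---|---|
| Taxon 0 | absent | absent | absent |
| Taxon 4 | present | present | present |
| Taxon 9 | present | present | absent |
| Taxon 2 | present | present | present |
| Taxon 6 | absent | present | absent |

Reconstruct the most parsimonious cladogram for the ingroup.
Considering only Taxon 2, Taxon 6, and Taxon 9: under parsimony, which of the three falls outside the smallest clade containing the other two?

The outgroup has state 'absent' for every character, so 'present' is the derived state throughout.
Only Taxon 2, Taxon 4, and Taxon 9 show the derived state 'present' for I, supporting them as a clade.
II (derived state 'present') is shared by all ingroup taxa — unites the whole ingroup.
III (derived state 'present') is shared by Taxon 2 and Taxon 4 — a synapomorphy uniting that clade.
Most parsimonious ingroup topology: (((Taxon 4,Taxon 2),Taxon 9),Taxon 6).
Taxon 9 and Taxon 2 share a more recent common ancestor with each other than either does with Taxon 6, so Taxon 6 is the least closely related of the three.

Taxon 6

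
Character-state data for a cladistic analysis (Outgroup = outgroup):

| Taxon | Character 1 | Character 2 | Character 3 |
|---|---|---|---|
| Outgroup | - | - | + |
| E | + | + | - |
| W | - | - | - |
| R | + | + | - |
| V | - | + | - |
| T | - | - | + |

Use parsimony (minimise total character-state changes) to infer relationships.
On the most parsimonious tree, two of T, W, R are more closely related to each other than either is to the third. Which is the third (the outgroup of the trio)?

Character polarity is set by the outgroup: the derived state is whichever differs from the outgroup's state, so for Character 3 the derived state is '-', and for the remaining characters it is '+'.
Only E and R show the derived state '+' for Character 1, supporting them as a clade.
Character 2: derived state '+' in E, R, and V only — synapomorphy for {E, R, V}.
Only E, R, V, and W show the derived state '-' for Character 3, supporting them as a clade.
Most parsimonious ingroup topology: ((((E,R),V),W),T).
R and W share a more recent common ancestor with each other than either does with T, so T is the least closely related of the three.

T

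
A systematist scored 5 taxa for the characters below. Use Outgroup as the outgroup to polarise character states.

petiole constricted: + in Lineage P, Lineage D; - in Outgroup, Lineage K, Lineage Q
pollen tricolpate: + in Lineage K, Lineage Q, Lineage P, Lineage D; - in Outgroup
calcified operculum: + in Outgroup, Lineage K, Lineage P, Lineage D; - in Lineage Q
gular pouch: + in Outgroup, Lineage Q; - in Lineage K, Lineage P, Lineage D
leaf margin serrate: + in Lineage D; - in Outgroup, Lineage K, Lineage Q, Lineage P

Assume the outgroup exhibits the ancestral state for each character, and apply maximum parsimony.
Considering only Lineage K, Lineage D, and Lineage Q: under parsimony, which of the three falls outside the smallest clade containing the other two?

Lineage Q

Character polarity is set by the outgroup: the derived state is whichever differs from the outgroup's state, so for calcified operculum, gular pouch the derived state is '-', and for the remaining characters it is '+'.
petiole constricted (derived state '+') is shared by Lineage D and Lineage P — a synapomorphy uniting that clade.
All ingroup taxa share the derived state '+' for pollen tricolpate; it defines the ingroup but does not resolve relationships within it.
calcified operculum: derived state '-' in Lineage Q only — an autapomorphy, so it tells us nothing about relationships among taxa.
Only Lineage D, Lineage K, and Lineage P show the derived state '-' for gular pouch, supporting them as a clade.
leaf margin serrate (derived state '+') is unique to Lineage D (autapomorphy; uninformative for grouping).
Most parsimonious ingroup topology: ((Lineage K,(Lineage P,Lineage D)),Lineage Q).
Lineage D and Lineage K share a more recent common ancestor with each other than either does with Lineage Q, so Lineage Q is the least closely related of the three.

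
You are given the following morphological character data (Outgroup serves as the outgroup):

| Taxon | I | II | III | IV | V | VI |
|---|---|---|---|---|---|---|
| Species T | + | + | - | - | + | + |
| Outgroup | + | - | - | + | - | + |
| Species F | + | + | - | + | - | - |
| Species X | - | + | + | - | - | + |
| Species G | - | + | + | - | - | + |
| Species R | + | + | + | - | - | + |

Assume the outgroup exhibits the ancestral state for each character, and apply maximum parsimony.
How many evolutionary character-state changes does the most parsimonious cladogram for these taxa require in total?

Character polarity is set by the outgroup: the derived state is whichever differs from the outgroup's state, so for I, IV, VI the derived state is '-', and for the remaining characters it is '+'.
Only Species G and Species X show the derived state '-' for I, supporting them as a clade.
II (derived state '+') is shared by all ingroup taxa — unites the whole ingroup.
III (derived state '+') is shared by Species G, Species R, and Species X — a synapomorphy uniting that clade.
IV (derived state '-') is shared by Species G, Species R, Species T, and Species X — a synapomorphy uniting that clade.
V: derived state '+' in Species T only — an autapomorphy, so it tells us nothing about relationships among taxa.
VI: derived state '-' in Species F only — an autapomorphy, so it tells us nothing about relationships among taxa.
Most parsimonious ingroup topology: ((Species T,((Species G,Species X),Species R)),Species F).
Changes per character on this tree: I: 1; II: 1; III: 1; IV: 1; V: 1; VI: 1.
Total = 6.

6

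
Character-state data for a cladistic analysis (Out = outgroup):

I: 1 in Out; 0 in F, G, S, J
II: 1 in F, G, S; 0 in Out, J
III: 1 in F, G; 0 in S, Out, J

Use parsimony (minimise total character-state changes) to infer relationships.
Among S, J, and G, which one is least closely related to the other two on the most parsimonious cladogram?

Character polarity is set by the outgroup: the derived state is whichever differs from the outgroup's state, so for I the derived state is '0', and for the remaining characters it is '1'.
All ingroup taxa share the derived state '0' for I; it defines the ingroup but does not resolve relationships within it.
II: derived state '1' in F, G, and S only — synapomorphy for {F, G, S}.
Only F and G show the derived state '1' for III, supporting them as a clade.
Most parsimonious ingroup topology: ((S,(F,G)),J).
G and S share a more recent common ancestor with each other than either does with J, so J is the least closely related of the three.

J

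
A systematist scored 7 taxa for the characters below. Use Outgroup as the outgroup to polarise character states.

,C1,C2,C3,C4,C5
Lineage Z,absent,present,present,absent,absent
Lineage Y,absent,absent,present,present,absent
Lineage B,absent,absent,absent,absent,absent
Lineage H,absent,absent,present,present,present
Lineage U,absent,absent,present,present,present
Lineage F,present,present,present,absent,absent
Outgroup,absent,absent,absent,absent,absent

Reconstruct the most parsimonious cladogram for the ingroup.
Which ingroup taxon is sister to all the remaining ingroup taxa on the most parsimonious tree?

The outgroup has state 'absent' for every character, so 'present' is the derived state throughout.
C1 (derived state 'present') is unique to Lineage F (autapomorphy; uninformative for grouping).
Only Lineage F and Lineage Z show the derived state 'present' for C2, supporting them as a clade.
C3: derived state 'present' in Lineage F, Lineage H, Lineage U, Lineage Y, and Lineage Z only — synapomorphy for {Lineage F, Lineage H, Lineage U, Lineage Y, Lineage Z}.
C4 (derived state 'present') is shared by Lineage H, Lineage U, and Lineage Y — a synapomorphy uniting that clade.
C5 (derived state 'present') is shared by Lineage H and Lineage U — a synapomorphy uniting that clade.
Most parsimonious ingroup topology: (Lineage B,((Lineage Y,(Lineage U,Lineage H)),(Lineage F,Lineage Z))).
Lineage B is sister to the clade containing all other ingroup taxa, so it is the earliest-diverging (most basal) ingroup lineage.

Lineage B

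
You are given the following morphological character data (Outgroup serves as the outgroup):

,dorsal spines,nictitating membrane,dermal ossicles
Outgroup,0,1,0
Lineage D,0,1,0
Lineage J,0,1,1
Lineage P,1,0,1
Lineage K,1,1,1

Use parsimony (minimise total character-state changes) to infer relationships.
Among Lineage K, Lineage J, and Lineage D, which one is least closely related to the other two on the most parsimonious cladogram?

Lineage D

Character polarity is set by the outgroup: the derived state is whichever differs from the outgroup's state, so for nictitating membrane the derived state is '0', and for the remaining characters it is '1'.
dorsal spines: derived state '1' in Lineage K and Lineage P only — synapomorphy for {Lineage K, Lineage P}.
nictitating membrane (derived state '0') is unique to Lineage P (autapomorphy; uninformative for grouping).
dermal ossicles: derived state '1' in Lineage J, Lineage K, and Lineage P only — synapomorphy for {Lineage J, Lineage K, Lineage P}.
Most parsimonious ingroup topology: (Lineage D,(Lineage J,(Lineage P,Lineage K))).
Lineage K and Lineage J share a more recent common ancestor with each other than either does with Lineage D, so Lineage D is the least closely related of the three.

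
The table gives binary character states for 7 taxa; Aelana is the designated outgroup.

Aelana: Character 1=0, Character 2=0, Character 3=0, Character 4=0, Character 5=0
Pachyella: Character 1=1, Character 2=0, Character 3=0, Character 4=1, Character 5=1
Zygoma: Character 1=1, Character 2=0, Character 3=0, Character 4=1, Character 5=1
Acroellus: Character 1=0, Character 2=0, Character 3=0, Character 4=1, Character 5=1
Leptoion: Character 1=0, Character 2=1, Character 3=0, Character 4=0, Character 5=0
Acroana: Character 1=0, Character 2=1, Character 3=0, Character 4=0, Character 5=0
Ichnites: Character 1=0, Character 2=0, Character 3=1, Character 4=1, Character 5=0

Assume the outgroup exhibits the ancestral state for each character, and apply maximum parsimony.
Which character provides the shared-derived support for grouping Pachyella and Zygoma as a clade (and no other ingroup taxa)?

Character 1

The outgroup has state '0' for every character, so '1' is the derived state throughout.
Character 1 (derived state '1') is shared by Pachyella and Zygoma — a synapomorphy uniting that clade.
Character 2: derived state '1' in Acroana and Leptoion only — synapomorphy for {Acroana, Leptoion}.
Character 3 (derived state '1') is unique to Ichnites (autapomorphy; uninformative for grouping).
Character 4: derived state '1' in Acroellus, Ichnites, Pachyella, and Zygoma only — synapomorphy for {Acroellus, Ichnites, Pachyella, Zygoma}.
Only Acroellus, Pachyella, and Zygoma show the derived state '1' for Character 5, supporting them as a clade.
Most parsimonious ingroup topology: ((((Pachyella,Zygoma),Acroellus),Ichnites),(Leptoion,Acroana)).
The clade {Pachyella, Zygoma} is supported by Character 1: its derived state '1' occurs in exactly those taxa and in no other taxon (including the outgroup).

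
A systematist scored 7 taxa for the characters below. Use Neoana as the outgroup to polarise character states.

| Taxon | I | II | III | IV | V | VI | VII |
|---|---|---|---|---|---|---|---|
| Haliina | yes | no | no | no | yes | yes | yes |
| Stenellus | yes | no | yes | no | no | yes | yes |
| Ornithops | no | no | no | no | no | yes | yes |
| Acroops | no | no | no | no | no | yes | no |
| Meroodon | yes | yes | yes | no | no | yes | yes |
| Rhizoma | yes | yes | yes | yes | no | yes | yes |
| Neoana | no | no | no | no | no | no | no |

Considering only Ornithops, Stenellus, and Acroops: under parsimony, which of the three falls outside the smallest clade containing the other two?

The outgroup has state 'no' for every character, so 'yes' is the derived state throughout.
I: derived state 'yes' in Haliina, Meroodon, Rhizoma, and Stenellus only — synapomorphy for {Haliina, Meroodon, Rhizoma, Stenellus}.
II: derived state 'yes' in Meroodon and Rhizoma only — synapomorphy for {Meroodon, Rhizoma}.
III: derived state 'yes' in Meroodon, Rhizoma, and Stenellus only — synapomorphy for {Meroodon, Rhizoma, Stenellus}.
IV: derived state 'yes' in Rhizoma only — an autapomorphy, so it tells us nothing about relationships among taxa.
V (derived state 'yes') is unique to Haliina (autapomorphy; uninformative for grouping).
All ingroup taxa share the derived state 'yes' for VI; it defines the ingroup but does not resolve relationships within it.
Only Haliina, Meroodon, Ornithops, Rhizoma, and Stenellus show the derived state 'yes' for VII, supporting them as a clade.
Most parsimonious ingroup topology: (((Haliina,(Stenellus,(Meroodon,Rhizoma))),Ornithops),Acroops).
Stenellus and Ornithops share a more recent common ancestor with each other than either does with Acroops, so Acroops is the least closely related of the three.

Acroops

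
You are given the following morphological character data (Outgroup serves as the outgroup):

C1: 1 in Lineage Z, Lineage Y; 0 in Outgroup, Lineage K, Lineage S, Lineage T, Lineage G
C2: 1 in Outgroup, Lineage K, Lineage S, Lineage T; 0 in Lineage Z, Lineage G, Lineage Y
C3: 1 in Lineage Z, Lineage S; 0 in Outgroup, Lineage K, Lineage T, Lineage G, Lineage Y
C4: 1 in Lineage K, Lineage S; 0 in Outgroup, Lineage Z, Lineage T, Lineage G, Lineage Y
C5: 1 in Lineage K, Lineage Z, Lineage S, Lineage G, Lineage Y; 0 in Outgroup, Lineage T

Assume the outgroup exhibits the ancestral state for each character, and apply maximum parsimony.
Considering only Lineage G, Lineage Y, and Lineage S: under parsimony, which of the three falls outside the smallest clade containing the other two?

Lineage S

Character polarity is set by the outgroup: the derived state is whichever differs from the outgroup's state, so for C2 the derived state is '0', and for the remaining characters it is '1'.
C1: derived state '1' in Lineage Y and Lineage Z only — synapomorphy for {Lineage Y, Lineage Z}.
Only Lineage G, Lineage Y, and Lineage Z show the derived state '0' for C2, supporting them as a clade.
C3 groups Lineage S and Lineage Z, which is incompatible with the clades supported by the remaining characters; treating it as convergent (homoplasy) costs fewer steps than any alternative tree.
C4 (derived state '1') is shared by Lineage K and Lineage S — a synapomorphy uniting that clade.
Only Lineage G, Lineage K, Lineage S, Lineage Y, and Lineage Z show the derived state '1' for C5, supporting them as a clade.
Most parsimonious ingroup topology: (((Lineage K,Lineage S),((Lineage Z,Lineage Y),Lineage G)),Lineage T).
Lineage Y and Lineage G share a more recent common ancestor with each other than either does with Lineage S, so Lineage S is the least closely related of the three.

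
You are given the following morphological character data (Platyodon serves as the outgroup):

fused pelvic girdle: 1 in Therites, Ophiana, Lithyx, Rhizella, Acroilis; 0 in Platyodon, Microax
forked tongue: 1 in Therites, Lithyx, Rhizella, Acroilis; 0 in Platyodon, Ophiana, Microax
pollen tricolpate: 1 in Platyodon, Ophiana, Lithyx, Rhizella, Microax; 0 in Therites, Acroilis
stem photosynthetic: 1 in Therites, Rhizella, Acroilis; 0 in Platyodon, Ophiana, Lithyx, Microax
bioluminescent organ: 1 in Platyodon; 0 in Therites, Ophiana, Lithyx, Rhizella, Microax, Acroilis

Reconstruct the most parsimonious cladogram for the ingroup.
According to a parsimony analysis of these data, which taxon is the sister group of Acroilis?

Character polarity is set by the outgroup: the derived state is whichever differs from the outgroup's state, so for pollen tricolpate, bioluminescent organ the derived state is '0', and for the remaining characters it is '1'.
Only Acroilis, Lithyx, Ophiana, Rhizella, and Therites show the derived state '1' for fused pelvic girdle, supporting them as a clade.
forked tongue (derived state '1') is shared by Acroilis, Lithyx, Rhizella, and Therites — a synapomorphy uniting that clade.
Only Acroilis and Therites show the derived state '0' for pollen tricolpate, supporting them as a clade.
stem photosynthetic: derived state '1' in Acroilis, Rhizella, and Therites only — synapomorphy for {Acroilis, Rhizella, Therites}.
bioluminescent organ (derived state '0') is shared by all ingroup taxa — unites the whole ingroup.
Most parsimonious ingroup topology: (((((Therites,Acroilis),Rhizella),Lithyx),Ophiana),Microax).
Acroilis and Therites form a cherry on this tree, so they are sister taxa.

Therites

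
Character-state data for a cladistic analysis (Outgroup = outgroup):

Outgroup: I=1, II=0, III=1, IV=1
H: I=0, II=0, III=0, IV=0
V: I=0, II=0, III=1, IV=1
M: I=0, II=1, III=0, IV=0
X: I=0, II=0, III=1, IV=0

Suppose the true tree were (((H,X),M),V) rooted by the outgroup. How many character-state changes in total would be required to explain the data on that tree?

5

Map each character onto (((H,X),M),V) (rooted by Outgroup) and count the minimum state changes it requires (Fitch parsimony):
I: 1; II: 1; III: 2; IV: 1.
Total tree length = 5.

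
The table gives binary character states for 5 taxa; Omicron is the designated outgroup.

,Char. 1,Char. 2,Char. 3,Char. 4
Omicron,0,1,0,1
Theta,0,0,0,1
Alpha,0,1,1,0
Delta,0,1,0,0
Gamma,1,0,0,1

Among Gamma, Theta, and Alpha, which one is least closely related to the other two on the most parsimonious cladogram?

Character polarity is set by the outgroup: the derived state is whichever differs from the outgroup's state, so for Char. 2, Char. 4 the derived state is '0', and for the remaining characters it is '1'.
Char. 1: derived state '1' in Gamma only — an autapomorphy, so it tells us nothing about relationships among taxa.
Char. 2 (derived state '0') is shared by Gamma and Theta — a synapomorphy uniting that clade.
Char. 3 (derived state '1') is unique to Alpha (autapomorphy; uninformative for grouping).
Char. 4 (derived state '0') is shared by Alpha and Delta — a synapomorphy uniting that clade.
Most parsimonious ingroup topology: ((Theta,Gamma),(Alpha,Delta)).
Gamma and Theta share a more recent common ancestor with each other than either does with Alpha, so Alpha is the least closely related of the three.

Alpha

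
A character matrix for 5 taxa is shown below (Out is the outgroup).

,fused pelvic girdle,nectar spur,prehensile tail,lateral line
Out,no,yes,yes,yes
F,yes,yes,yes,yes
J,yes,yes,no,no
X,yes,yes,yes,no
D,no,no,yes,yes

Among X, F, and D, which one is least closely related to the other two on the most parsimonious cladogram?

Character polarity is set by the outgroup: the derived state is whichever differs from the outgroup's state, so for nectar spur, prehensile tail, lateral line the derived state is 'no', and for the remaining characters it is 'yes'.
fused pelvic girdle (derived state 'yes') is shared by F, J, and X — a synapomorphy uniting that clade.
nectar spur (derived state 'no') is unique to D (autapomorphy; uninformative for grouping).
prehensile tail: derived state 'no' in J only — an autapomorphy, so it tells us nothing about relationships among taxa.
lateral line (derived state 'no') is shared by J and X — a synapomorphy uniting that clade.
Most parsimonious ingroup topology: ((F,(J,X)),D).
F and X share a more recent common ancestor with each other than either does with D, so D is the least closely related of the three.

D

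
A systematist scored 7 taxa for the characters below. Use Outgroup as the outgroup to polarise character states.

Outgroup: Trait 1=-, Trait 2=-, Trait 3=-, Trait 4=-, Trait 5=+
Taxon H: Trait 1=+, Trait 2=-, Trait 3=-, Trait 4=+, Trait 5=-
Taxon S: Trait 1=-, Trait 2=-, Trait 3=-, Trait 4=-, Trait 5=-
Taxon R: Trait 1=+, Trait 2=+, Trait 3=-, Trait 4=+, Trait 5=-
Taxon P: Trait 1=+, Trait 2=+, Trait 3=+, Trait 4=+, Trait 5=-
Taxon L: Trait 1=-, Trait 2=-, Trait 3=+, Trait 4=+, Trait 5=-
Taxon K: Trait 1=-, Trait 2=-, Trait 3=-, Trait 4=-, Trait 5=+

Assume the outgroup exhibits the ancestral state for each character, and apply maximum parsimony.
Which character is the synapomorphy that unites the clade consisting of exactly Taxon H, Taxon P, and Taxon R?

Character polarity is set by the outgroup: the derived state is whichever differs from the outgroup's state, so for Trait 5 the derived state is '-', and for the remaining characters it is '+'.
Trait 1: derived state '+' in Taxon H, Taxon P, and Taxon R only — synapomorphy for {Taxon H, Taxon P, Taxon R}.
Trait 2: derived state '+' in Taxon P and Taxon R only — synapomorphy for {Taxon P, Taxon R}.
Trait 3 (state '+') occurs in Taxon L and Taxon P but conflicts with the nesting implied by the other characters — most parsimoniously interpreted as homoplasy.
Trait 4 (derived state '+') is shared by Taxon H, Taxon L, Taxon P, and Taxon R — a synapomorphy uniting that clade.
Trait 5: derived state '-' in Taxon H, Taxon L, Taxon P, Taxon R, and Taxon S only — synapomorphy for {Taxon H, Taxon L, Taxon P, Taxon R, Taxon S}.
Most parsimonious ingroup topology: ((((Taxon H,(Taxon R,Taxon P)),Taxon L),Taxon S),Taxon K).
The clade {Taxon H, Taxon P, Taxon R} is supported by Trait 1: its derived state '+' occurs in exactly those taxa and in no other taxon (including the outgroup).

Trait 1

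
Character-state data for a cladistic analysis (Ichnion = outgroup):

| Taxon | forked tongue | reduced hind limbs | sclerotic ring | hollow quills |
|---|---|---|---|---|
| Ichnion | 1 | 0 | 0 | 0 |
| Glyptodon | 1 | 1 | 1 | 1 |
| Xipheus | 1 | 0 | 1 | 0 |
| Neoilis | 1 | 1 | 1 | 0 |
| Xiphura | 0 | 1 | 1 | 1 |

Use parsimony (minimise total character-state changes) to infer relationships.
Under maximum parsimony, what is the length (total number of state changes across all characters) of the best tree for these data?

Character polarity is set by the outgroup: the derived state is whichever differs from the outgroup's state, so for forked tongue the derived state is '0', and for the remaining characters it is '1'.
forked tongue (derived state '0') is unique to Xiphura (autapomorphy; uninformative for grouping).
reduced hind limbs: derived state '1' in Glyptodon, Neoilis, and Xiphura only — synapomorphy for {Glyptodon, Neoilis, Xiphura}.
sclerotic ring (derived state '1') is shared by all ingroup taxa — unites the whole ingroup.
hollow quills: derived state '1' in Glyptodon and Xiphura only — synapomorphy for {Glyptodon, Xiphura}.
Most parsimonious ingroup topology: (((Glyptodon,Xiphura),Neoilis),Xipheus).
Changes per character on this tree: forked tongue: 1; reduced hind limbs: 1; sclerotic ring: 1; hollow quills: 1.
Total = 4.

4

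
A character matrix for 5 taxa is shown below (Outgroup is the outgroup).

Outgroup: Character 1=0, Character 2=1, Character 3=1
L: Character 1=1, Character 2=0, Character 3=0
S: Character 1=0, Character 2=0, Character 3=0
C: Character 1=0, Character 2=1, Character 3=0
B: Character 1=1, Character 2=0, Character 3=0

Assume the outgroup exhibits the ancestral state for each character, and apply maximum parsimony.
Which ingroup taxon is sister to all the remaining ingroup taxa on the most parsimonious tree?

C

Character polarity is set by the outgroup: the derived state is whichever differs from the outgroup's state, so for Character 2, Character 3 the derived state is '0', and for the remaining characters it is '1'.
Character 1 (derived state '1') is shared by B and L — a synapomorphy uniting that clade.
Character 2 (derived state '0') is shared by B, L, and S — a synapomorphy uniting that clade.
All ingroup taxa share the derived state '0' for Character 3; it defines the ingroup but does not resolve relationships within it.
Most parsimonious ingroup topology: (((L,B),S),C).
C is sister to the clade containing all other ingroup taxa, so it is the earliest-diverging (most basal) ingroup lineage.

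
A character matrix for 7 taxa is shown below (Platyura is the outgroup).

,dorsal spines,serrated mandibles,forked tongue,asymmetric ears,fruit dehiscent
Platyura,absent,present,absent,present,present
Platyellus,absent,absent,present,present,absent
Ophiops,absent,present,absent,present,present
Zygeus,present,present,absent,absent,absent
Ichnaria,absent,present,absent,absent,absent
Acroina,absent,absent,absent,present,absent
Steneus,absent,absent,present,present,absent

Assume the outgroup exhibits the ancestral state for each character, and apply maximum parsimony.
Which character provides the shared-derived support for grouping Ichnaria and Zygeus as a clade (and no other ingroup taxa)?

asymmetric ears

Character polarity is set by the outgroup: the derived state is whichever differs from the outgroup's state, so for serrated mandibles, asymmetric ears, fruit dehiscent the derived state is 'absent', and for the remaining characters it is 'present'.
dorsal spines (derived state 'present') is unique to Zygeus (autapomorphy; uninformative for grouping).
serrated mandibles: derived state 'absent' in Acroina, Platyellus, and Steneus only — synapomorphy for {Acroina, Platyellus, Steneus}.
forked tongue (derived state 'present') is shared by Platyellus and Steneus — a synapomorphy uniting that clade.
Only Ichnaria and Zygeus show the derived state 'absent' for asymmetric ears, supporting them as a clade.
fruit dehiscent (derived state 'absent') is shared by Acroina, Ichnaria, Platyellus, Steneus, and Zygeus — a synapomorphy uniting that clade.
Most parsimonious ingroup topology: ((((Platyellus,Steneus),Acroina),(Zygeus,Ichnaria)),Ophiops).
The clade {Ichnaria, Zygeus} is supported by asymmetric ears: its derived state 'absent' occurs in exactly those taxa and in no other taxon (including the outgroup).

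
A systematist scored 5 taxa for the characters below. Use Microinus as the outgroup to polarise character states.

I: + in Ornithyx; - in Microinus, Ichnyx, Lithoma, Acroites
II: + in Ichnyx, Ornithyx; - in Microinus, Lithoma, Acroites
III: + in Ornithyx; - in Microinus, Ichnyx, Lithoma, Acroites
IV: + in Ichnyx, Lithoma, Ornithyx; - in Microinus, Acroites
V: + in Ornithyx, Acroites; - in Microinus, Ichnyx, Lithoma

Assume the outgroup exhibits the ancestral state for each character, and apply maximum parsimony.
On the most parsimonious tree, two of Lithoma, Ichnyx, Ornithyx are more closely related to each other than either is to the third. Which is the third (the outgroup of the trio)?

Lithoma

The outgroup has state '-' for every character, so '+' is the derived state throughout.
I (derived state '+') is unique to Ornithyx (autapomorphy; uninformative for grouping).
II: derived state '+' in Ichnyx and Ornithyx only — synapomorphy for {Ichnyx, Ornithyx}.
III (derived state '+') is unique to Ornithyx (autapomorphy; uninformative for grouping).
IV: derived state '+' in Ichnyx, Lithoma, and Ornithyx only — synapomorphy for {Ichnyx, Lithoma, Ornithyx}.
V groups Acroites and Ornithyx, which is incompatible with the clades supported by the remaining characters; treating it as convergent (homoplasy) costs fewer steps than any alternative tree.
Most parsimonious ingroup topology: (((Ichnyx,Ornithyx),Lithoma),Acroites).
Ichnyx and Ornithyx share a more recent common ancestor with each other than either does with Lithoma, so Lithoma is the least closely related of the three.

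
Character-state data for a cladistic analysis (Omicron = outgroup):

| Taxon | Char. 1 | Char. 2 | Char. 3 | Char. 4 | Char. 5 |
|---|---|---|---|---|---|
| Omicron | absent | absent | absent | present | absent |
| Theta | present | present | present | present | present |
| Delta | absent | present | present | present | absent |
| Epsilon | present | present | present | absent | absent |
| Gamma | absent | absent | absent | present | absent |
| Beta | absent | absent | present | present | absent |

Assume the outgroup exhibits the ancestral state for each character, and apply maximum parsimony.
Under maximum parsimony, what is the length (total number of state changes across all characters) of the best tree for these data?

5

Character polarity is set by the outgroup: the derived state is whichever differs from the outgroup's state, so for Char. 4 the derived state is 'absent', and for the remaining characters it is 'present'.
Only Epsilon and Theta show the derived state 'present' for Char. 1, supporting them as a clade.
Char. 2 (derived state 'present') is shared by Delta, Epsilon, and Theta — a synapomorphy uniting that clade.
Char. 3: derived state 'present' in Beta, Delta, Epsilon, and Theta only — synapomorphy for {Beta, Delta, Epsilon, Theta}.
Char. 4 (derived state 'absent') is unique to Epsilon (autapomorphy; uninformative for grouping).
Char. 5 (derived state 'present') is unique to Theta (autapomorphy; uninformative for grouping).
Most parsimonious ingroup topology: ((((Theta,Epsilon),Delta),Beta),Gamma).
Changes per character on this tree: Char. 1: 1; Char. 2: 1; Char. 3: 1; Char. 4: 1; Char. 5: 1.
Total = 5.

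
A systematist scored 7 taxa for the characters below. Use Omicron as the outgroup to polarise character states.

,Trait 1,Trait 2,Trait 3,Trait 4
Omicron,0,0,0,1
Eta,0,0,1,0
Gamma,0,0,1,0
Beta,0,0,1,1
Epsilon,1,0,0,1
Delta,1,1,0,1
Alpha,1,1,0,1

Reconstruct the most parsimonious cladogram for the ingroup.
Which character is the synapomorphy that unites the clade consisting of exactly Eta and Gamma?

Character polarity is set by the outgroup: the derived state is whichever differs from the outgroup's state, so for Trait 4 the derived state is '0', and for the remaining characters it is '1'.
Only Alpha, Delta, and Epsilon show the derived state '1' for Trait 1, supporting them as a clade.
Trait 2: derived state '1' in Alpha and Delta only — synapomorphy for {Alpha, Delta}.
Trait 3: derived state '1' in Beta, Eta, and Gamma only — synapomorphy for {Beta, Eta, Gamma}.
Trait 4 (derived state '0') is shared by Eta and Gamma — a synapomorphy uniting that clade.
Most parsimonious ingroup topology: (((Eta,Gamma),Beta),(Epsilon,(Delta,Alpha))).
The clade {Eta, Gamma} is supported by Trait 4: its derived state '0' occurs in exactly those taxa and in no other taxon (including the outgroup).

Trait 4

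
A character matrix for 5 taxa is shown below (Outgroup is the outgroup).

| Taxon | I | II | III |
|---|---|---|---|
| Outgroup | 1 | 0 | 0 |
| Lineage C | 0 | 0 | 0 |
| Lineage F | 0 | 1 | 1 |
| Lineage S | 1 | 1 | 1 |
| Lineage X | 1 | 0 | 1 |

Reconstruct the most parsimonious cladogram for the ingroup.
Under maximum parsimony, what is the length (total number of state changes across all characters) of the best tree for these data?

4

Character polarity is set by the outgroup: the derived state is whichever differs from the outgroup's state, so for I the derived state is '0', and for the remaining characters it is '1'.
I (state '0') occurs in Lineage C and Lineage F but conflicts with the nesting implied by the other characters — most parsimoniously interpreted as homoplasy.
II: derived state '1' in Lineage F and Lineage S only — synapomorphy for {Lineage F, Lineage S}.
III: derived state '1' in Lineage F, Lineage S, and Lineage X only — synapomorphy for {Lineage F, Lineage S, Lineage X}.
Most parsimonious ingroup topology: (Lineage C,((Lineage F,Lineage S),Lineage X)).
Changes per character on this tree: I: 2; II: 1; III: 1.
Total = 4.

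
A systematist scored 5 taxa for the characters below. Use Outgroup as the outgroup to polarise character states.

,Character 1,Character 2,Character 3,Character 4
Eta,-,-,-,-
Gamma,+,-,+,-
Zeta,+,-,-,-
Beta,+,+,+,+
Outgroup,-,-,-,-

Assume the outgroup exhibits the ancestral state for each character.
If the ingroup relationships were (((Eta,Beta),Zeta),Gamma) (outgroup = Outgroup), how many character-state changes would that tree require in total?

Map each character onto (((Eta,Beta),Zeta),Gamma) (rooted by Outgroup) and count the minimum state changes it requires (Fitch parsimony):
Character 1: 2; Character 2: 1; Character 3: 2; Character 4: 1.
Total tree length = 6.

6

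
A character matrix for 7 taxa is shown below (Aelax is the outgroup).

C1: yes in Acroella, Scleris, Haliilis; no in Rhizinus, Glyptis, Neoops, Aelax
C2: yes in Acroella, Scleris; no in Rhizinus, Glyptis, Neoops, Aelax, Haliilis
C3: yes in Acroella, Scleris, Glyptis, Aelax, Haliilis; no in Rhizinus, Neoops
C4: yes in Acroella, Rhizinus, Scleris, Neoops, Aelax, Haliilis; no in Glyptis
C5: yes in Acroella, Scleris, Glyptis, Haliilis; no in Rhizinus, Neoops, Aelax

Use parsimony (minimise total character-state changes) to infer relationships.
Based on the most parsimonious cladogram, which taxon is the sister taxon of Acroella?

Character polarity is set by the outgroup: the derived state is whichever differs from the outgroup's state, so for C3, C4 the derived state is 'no', and for the remaining characters it is 'yes'.
Only Acroella, Haliilis, and Scleris show the derived state 'yes' for C1, supporting them as a clade.
Only Acroella and Scleris show the derived state 'yes' for C2, supporting them as a clade.
C3: derived state 'no' in Neoops and Rhizinus only — synapomorphy for {Neoops, Rhizinus}.
C4: derived state 'no' in Glyptis only — an autapomorphy, so it tells us nothing about relationships among taxa.
Only Acroella, Glyptis, Haliilis, and Scleris show the derived state 'yes' for C5, supporting them as a clade.
Most parsimonious ingroup topology: ((((Acroella,Scleris),Haliilis),Glyptis),(Rhizinus,Neoops)).
Acroella and Scleris form a cherry on this tree, so they are sister taxa.

Scleris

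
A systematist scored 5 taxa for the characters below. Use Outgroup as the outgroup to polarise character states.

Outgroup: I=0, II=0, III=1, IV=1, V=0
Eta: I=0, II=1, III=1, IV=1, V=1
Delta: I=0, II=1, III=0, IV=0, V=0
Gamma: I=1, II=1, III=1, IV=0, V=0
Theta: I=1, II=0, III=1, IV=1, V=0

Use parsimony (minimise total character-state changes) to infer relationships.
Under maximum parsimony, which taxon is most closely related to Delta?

Character polarity is set by the outgroup: the derived state is whichever differs from the outgroup's state, so for III, IV the derived state is '0', and for the remaining characters it is '1'.
I groups Gamma and Theta, which is incompatible with the clades supported by the remaining characters; treating it as convergent (homoplasy) costs fewer steps than any alternative tree.
Only Delta, Eta, and Gamma show the derived state '1' for II, supporting them as a clade.
III: derived state '0' in Delta only — an autapomorphy, so it tells us nothing about relationships among taxa.
IV (derived state '0') is shared by Delta and Gamma — a synapomorphy uniting that clade.
V (derived state '1') is unique to Eta (autapomorphy; uninformative for grouping).
Most parsimonious ingroup topology: ((Eta,(Delta,Gamma)),Theta).
Delta and Gamma form a cherry on this tree, so they are sister taxa.

Gamma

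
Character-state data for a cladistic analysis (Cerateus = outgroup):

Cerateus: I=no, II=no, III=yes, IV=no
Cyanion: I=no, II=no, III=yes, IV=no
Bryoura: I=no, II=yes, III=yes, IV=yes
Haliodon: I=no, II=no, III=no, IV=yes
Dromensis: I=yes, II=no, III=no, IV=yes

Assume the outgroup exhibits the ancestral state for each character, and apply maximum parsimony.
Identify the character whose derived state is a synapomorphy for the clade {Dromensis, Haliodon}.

Character polarity is set by the outgroup: the derived state is whichever differs from the outgroup's state, so for III the derived state is 'no', and for the remaining characters it is 'yes'.
I (derived state 'yes') is unique to Dromensis (autapomorphy; uninformative for grouping).
II: derived state 'yes' in Bryoura only — an autapomorphy, so it tells us nothing about relationships among taxa.
III: derived state 'no' in Dromensis and Haliodon only — synapomorphy for {Dromensis, Haliodon}.
IV (derived state 'yes') is shared by Bryoura, Dromensis, and Haliodon — a synapomorphy uniting that clade.
Most parsimonious ingroup topology: (Cyanion,(Bryoura,(Haliodon,Dromensis))).
The clade {Dromensis, Haliodon} is supported by III: its derived state 'no' occurs in exactly those taxa and in no other taxon (including the outgroup).

III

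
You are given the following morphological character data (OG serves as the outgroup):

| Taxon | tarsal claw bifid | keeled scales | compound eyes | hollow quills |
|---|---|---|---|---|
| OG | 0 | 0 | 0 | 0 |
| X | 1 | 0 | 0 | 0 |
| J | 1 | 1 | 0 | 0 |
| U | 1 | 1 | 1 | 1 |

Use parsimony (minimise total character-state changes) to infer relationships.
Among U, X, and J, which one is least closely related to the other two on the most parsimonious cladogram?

X

The outgroup has state '0' for every character, so '1' is the derived state throughout.
tarsal claw bifid (derived state '1') is shared by all ingroup taxa — unites the whole ingroup.
keeled scales (derived state '1') is shared by J and U — a synapomorphy uniting that clade.
compound eyes (derived state '1') is unique to U (autapomorphy; uninformative for grouping).
hollow quills: derived state '1' in U only — an autapomorphy, so it tells us nothing about relationships among taxa.
Most parsimonious ingroup topology: (X,(J,U)).
J and U share a more recent common ancestor with each other than either does with X, so X is the least closely related of the three.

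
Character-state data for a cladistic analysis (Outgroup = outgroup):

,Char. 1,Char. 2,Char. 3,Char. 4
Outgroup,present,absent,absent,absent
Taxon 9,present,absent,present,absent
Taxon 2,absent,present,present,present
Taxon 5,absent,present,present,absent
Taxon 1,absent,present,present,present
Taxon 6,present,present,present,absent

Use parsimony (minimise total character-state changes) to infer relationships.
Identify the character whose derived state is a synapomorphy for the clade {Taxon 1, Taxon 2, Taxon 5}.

Char. 1

Character polarity is set by the outgroup: the derived state is whichever differs from the outgroup's state, so for Char. 1 the derived state is 'absent', and for the remaining characters it is 'present'.
Char. 1: derived state 'absent' in Taxon 1, Taxon 2, and Taxon 5 only — synapomorphy for {Taxon 1, Taxon 2, Taxon 5}.
Char. 2 (derived state 'present') is shared by Taxon 1, Taxon 2, Taxon 5, and Taxon 6 — a synapomorphy uniting that clade.
Char. 3 (derived state 'present') is shared by all ingroup taxa — unites the whole ingroup.
Char. 4: derived state 'present' in Taxon 1 and Taxon 2 only — synapomorphy for {Taxon 1, Taxon 2}.
Most parsimonious ingroup topology: (Taxon 9,(((Taxon 2,Taxon 1),Taxon 5),Taxon 6)).
The clade {Taxon 1, Taxon 2, Taxon 5} is supported by Char. 1: its derived state 'absent' occurs in exactly those taxa and in no other taxon (including the outgroup).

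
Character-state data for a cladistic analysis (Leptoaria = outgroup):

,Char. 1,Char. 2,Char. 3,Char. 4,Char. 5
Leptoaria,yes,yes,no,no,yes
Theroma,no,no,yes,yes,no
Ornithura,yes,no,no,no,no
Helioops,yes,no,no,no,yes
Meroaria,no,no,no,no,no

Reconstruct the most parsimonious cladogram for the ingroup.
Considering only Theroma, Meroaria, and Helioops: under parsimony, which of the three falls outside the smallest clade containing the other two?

Character polarity is set by the outgroup: the derived state is whichever differs from the outgroup's state, so for Char. 1, Char. 2, Char. 5 the derived state is 'no', and for the remaining characters it is 'yes'.
Only Meroaria and Theroma show the derived state 'no' for Char. 1, supporting them as a clade.
Char. 2 (derived state 'no') is shared by all ingroup taxa — unites the whole ingroup.
Char. 3 (derived state 'yes') is unique to Theroma (autapomorphy; uninformative for grouping).
Char. 4 (derived state 'yes') is unique to Theroma (autapomorphy; uninformative for grouping).
Char. 5 (derived state 'no') is shared by Meroaria, Ornithura, and Theroma — a synapomorphy uniting that clade.
Most parsimonious ingroup topology: (((Theroma,Meroaria),Ornithura),Helioops).
Theroma and Meroaria share a more recent common ancestor with each other than either does with Helioops, so Helioops is the least closely related of the three.

Helioops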